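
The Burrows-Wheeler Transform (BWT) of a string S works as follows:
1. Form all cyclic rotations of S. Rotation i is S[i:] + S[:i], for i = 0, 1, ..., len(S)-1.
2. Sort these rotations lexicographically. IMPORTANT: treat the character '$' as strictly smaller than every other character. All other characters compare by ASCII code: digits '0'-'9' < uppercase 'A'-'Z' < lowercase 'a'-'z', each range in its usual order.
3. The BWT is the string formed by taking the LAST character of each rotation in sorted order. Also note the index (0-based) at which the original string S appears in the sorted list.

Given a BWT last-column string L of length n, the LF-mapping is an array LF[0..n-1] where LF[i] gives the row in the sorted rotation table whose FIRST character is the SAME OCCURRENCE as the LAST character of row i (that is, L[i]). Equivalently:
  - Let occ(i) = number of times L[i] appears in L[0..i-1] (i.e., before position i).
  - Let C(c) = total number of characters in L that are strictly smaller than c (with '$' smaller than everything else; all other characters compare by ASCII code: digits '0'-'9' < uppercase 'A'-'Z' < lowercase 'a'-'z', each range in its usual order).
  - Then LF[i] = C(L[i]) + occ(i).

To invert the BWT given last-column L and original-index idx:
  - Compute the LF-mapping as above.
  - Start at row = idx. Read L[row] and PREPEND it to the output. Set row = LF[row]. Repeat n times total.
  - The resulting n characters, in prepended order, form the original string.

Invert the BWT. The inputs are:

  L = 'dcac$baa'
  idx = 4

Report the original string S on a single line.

LF mapping: 7 5 1 6 0 4 2 3
Walk LF starting at row 4, prepending L[row]:
  step 1: row=4, L[4]='$', prepend. Next row=LF[4]=0
  step 2: row=0, L[0]='d', prepend. Next row=LF[0]=7
  step 3: row=7, L[7]='a', prepend. Next row=LF[7]=3
  step 4: row=3, L[3]='c', prepend. Next row=LF[3]=6
  step 5: row=6, L[6]='a', prepend. Next row=LF[6]=2
  step 6: row=2, L[2]='a', prepend. Next row=LF[2]=1
  step 7: row=1, L[1]='c', prepend. Next row=LF[1]=5
  step 8: row=5, L[5]='b', prepend. Next row=LF[5]=4
Reversed output: bcaacad$

Answer: bcaacad$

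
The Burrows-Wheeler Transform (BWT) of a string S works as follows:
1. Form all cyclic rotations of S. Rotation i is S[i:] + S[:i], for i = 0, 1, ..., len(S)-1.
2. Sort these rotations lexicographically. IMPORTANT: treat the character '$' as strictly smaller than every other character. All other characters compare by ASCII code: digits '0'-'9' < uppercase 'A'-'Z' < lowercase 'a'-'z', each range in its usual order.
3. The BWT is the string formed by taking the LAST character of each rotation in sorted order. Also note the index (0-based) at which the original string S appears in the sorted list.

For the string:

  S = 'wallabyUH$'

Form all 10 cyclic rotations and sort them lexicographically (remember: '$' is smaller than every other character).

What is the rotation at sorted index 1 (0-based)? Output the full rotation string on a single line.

Answer: H$wallabyU

Derivation:
All 10 rotations (rotation i = S[i:]+S[:i]):
  rot[0] = wallabyUH$
  rot[1] = allabyUH$w
  rot[2] = llabyUH$wa
  rot[3] = labyUH$wal
  rot[4] = abyUH$wall
  rot[5] = byUH$walla
  rot[6] = yUH$wallab
  rot[7] = UH$wallaby
  rot[8] = H$wallabyU
  rot[9] = $wallabyUH
Sorted (with $ < everything):
  sorted[0] = $wallabyUH
  sorted[1] = H$wallabyU
  sorted[2] = UH$wallaby
  sorted[3] = abyUH$wall
  sorted[4] = allabyUH$w
  sorted[5] = byUH$walla
  sorted[6] = labyUH$wal
  sorted[7] = llabyUH$wa
  sorted[8] = wallabyUH$
  sorted[9] = yUH$wallab
sorted[1] = H$wallabyU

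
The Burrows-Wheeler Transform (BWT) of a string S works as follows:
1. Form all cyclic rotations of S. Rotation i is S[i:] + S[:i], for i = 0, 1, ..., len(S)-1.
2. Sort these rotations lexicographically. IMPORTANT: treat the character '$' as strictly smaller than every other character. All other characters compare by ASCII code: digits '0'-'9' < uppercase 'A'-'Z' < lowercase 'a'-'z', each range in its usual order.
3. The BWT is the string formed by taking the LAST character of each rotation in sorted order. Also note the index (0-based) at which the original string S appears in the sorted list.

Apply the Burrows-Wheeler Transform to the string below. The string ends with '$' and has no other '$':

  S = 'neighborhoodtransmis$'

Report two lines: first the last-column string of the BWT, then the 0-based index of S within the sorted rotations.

Answer: srhonigrems$aohbtoind
11

Derivation:
All 21 rotations (rotation i = S[i:]+S[:i]):
  rot[0] = neighborhoodtransmis$
  rot[1] = eighborhoodtransmis$n
  rot[2] = ighborhoodtransmis$ne
  rot[3] = ghborhoodtransmis$nei
  rot[4] = hborhoodtransmis$neig
  rot[5] = borhoodtransmis$neigh
  rot[6] = orhoodtransmis$neighb
  rot[7] = rhoodtransmis$neighbo
  rot[8] = hoodtransmis$neighbor
  rot[9] = oodtransmis$neighborh
  rot[10] = odtransmis$neighborho
  rot[11] = dtransmis$neighborhoo
  rot[12] = transmis$neighborhood
  rot[13] = ransmis$neighborhoodt
  rot[14] = ansmis$neighborhoodtr
  rot[15] = nsmis$neighborhoodtra
  rot[16] = smis$neighborhoodtran
  rot[17] = mis$neighborhoodtrans
  rot[18] = is$neighborhoodtransm
  rot[19] = s$neighborhoodtransmi
  rot[20] = $neighborhoodtransmis
Sorted (with $ < everything):
  sorted[0] = $neighborhoodtransmis  (last char: 's')
  sorted[1] = ansmis$neighborhoodtr  (last char: 'r')
  sorted[2] = borhoodtransmis$neigh  (last char: 'h')
  sorted[3] = dtransmis$neighborhoo  (last char: 'o')
  sorted[4] = eighborhoodtransmis$n  (last char: 'n')
  sorted[5] = ghborhoodtransmis$nei  (last char: 'i')
  sorted[6] = hborhoodtransmis$neig  (last char: 'g')
  sorted[7] = hoodtransmis$neighbor  (last char: 'r')
  sorted[8] = ighborhoodtransmis$ne  (last char: 'e')
  sorted[9] = is$neighborhoodtransm  (last char: 'm')
  sorted[10] = mis$neighborhoodtrans  (last char: 's')
  sorted[11] = neighborhoodtransmis$  (last char: '$')
  sorted[12] = nsmis$neighborhoodtra  (last char: 'a')
  sorted[13] = odtransmis$neighborho  (last char: 'o')
  sorted[14] = oodtransmis$neighborh  (last char: 'h')
  sorted[15] = orhoodtransmis$neighb  (last char: 'b')
  sorted[16] = ransmis$neighborhoodt  (last char: 't')
  sorted[17] = rhoodtransmis$neighbo  (last char: 'o')
  sorted[18] = s$neighborhoodtransmi  (last char: 'i')
  sorted[19] = smis$neighborhoodtran  (last char: 'n')
  sorted[20] = transmis$neighborhood  (last char: 'd')
Last column: srhonigrems$aohbtoind
Original string S is at sorted index 11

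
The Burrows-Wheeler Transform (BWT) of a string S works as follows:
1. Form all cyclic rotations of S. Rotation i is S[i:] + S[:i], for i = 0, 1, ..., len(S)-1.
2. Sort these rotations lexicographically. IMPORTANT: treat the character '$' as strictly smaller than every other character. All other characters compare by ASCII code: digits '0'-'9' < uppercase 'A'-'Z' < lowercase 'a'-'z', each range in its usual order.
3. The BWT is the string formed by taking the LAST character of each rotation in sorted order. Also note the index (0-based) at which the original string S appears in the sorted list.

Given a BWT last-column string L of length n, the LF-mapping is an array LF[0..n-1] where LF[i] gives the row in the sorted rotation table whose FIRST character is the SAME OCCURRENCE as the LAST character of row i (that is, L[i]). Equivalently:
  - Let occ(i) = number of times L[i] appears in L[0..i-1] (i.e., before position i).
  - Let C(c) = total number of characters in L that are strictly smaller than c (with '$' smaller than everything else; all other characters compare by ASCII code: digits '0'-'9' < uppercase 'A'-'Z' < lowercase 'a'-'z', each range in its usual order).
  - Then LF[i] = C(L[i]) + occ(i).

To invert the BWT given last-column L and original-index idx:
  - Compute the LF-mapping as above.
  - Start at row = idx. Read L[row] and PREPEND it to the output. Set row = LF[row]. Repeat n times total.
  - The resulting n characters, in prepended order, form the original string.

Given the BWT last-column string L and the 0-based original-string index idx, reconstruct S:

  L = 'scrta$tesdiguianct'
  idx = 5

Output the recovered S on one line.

Answer: disintegratcactus$

Derivation:
LF mapping: 12 3 11 14 1 0 15 6 13 5 8 7 17 9 2 10 4 16
Walk LF starting at row 5, prepending L[row]:
  step 1: row=5, L[5]='$', prepend. Next row=LF[5]=0
  step 2: row=0, L[0]='s', prepend. Next row=LF[0]=12
  step 3: row=12, L[12]='u', prepend. Next row=LF[12]=17
  step 4: row=17, L[17]='t', prepend. Next row=LF[17]=16
  step 5: row=16, L[16]='c', prepend. Next row=LF[16]=4
  step 6: row=4, L[4]='a', prepend. Next row=LF[4]=1
  step 7: row=1, L[1]='c', prepend. Next row=LF[1]=3
  step 8: row=3, L[3]='t', prepend. Next row=LF[3]=14
  step 9: row=14, L[14]='a', prepend. Next row=LF[14]=2
  step 10: row=2, L[2]='r', prepend. Next row=LF[2]=11
  step 11: row=11, L[11]='g', prepend. Next row=LF[11]=7
  step 12: row=7, L[7]='e', prepend. Next row=LF[7]=6
  step 13: row=6, L[6]='t', prepend. Next row=LF[6]=15
  step 14: row=15, L[15]='n', prepend. Next row=LF[15]=10
  step 15: row=10, L[10]='i', prepend. Next row=LF[10]=8
  step 16: row=8, L[8]='s', prepend. Next row=LF[8]=13
  step 17: row=13, L[13]='i', prepend. Next row=LF[13]=9
  step 18: row=9, L[9]='d', prepend. Next row=LF[9]=5
Reversed output: disintegratcactus$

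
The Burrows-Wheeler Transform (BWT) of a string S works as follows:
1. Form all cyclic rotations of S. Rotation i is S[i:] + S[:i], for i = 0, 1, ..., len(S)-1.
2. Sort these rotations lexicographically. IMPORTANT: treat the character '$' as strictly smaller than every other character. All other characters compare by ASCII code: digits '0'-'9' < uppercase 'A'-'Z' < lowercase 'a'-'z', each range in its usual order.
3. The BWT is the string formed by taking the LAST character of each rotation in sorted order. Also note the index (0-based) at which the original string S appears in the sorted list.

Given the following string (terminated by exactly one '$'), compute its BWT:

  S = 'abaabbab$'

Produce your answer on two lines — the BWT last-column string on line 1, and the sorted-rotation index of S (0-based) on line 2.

All 9 rotations (rotation i = S[i:]+S[:i]):
  rot[0] = abaabbab$
  rot[1] = baabbab$a
  rot[2] = aabbab$ab
  rot[3] = abbab$aba
  rot[4] = bbab$abaa
  rot[5] = bab$abaab
  rot[6] = ab$abaabb
  rot[7] = b$abaabba
  rot[8] = $abaabbab
Sorted (with $ < everything):
  sorted[0] = $abaabbab  (last char: 'b')
  sorted[1] = aabbab$ab  (last char: 'b')
  sorted[2] = ab$abaabb  (last char: 'b')
  sorted[3] = abaabbab$  (last char: '$')
  sorted[4] = abbab$aba  (last char: 'a')
  sorted[5] = b$abaabba  (last char: 'a')
  sorted[6] = baabbab$a  (last char: 'a')
  sorted[7] = bab$abaab  (last char: 'b')
  sorted[8] = bbab$abaa  (last char: 'a')
Last column: bbb$aaaba
Original string S is at sorted index 3

Answer: bbb$aaaba
3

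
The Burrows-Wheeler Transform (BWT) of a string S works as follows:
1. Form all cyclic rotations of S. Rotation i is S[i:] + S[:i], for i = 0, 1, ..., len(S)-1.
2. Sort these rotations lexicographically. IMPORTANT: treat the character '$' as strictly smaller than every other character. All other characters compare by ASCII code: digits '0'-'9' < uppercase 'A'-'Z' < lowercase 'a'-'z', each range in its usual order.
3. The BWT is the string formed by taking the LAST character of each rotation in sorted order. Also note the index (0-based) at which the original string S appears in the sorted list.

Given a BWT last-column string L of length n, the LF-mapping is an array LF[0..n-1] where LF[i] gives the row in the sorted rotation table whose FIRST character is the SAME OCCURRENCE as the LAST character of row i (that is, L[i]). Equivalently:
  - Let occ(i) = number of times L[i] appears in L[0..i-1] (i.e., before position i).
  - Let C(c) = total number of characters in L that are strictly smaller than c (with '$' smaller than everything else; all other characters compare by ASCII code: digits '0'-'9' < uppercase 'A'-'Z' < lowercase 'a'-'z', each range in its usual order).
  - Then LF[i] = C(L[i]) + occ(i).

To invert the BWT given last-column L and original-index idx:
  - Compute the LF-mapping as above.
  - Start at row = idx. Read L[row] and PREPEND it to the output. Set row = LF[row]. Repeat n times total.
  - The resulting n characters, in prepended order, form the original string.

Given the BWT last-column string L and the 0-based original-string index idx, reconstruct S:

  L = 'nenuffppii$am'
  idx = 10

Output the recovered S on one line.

LF mapping: 8 2 9 12 3 4 10 11 5 6 0 1 7
Walk LF starting at row 10, prepending L[row]:
  step 1: row=10, L[10]='$', prepend. Next row=LF[10]=0
  step 2: row=0, L[0]='n', prepend. Next row=LF[0]=8
  step 3: row=8, L[8]='i', prepend. Next row=LF[8]=5
  step 4: row=5, L[5]='f', prepend. Next row=LF[5]=4
  step 5: row=4, L[4]='f', prepend. Next row=LF[4]=3
  step 6: row=3, L[3]='u', prepend. Next row=LF[3]=12
  step 7: row=12, L[12]='m', prepend. Next row=LF[12]=7
  step 8: row=7, L[7]='p', prepend. Next row=LF[7]=11
  step 9: row=11, L[11]='a', prepend. Next row=LF[11]=1
  step 10: row=1, L[1]='e', prepend. Next row=LF[1]=2
  step 11: row=2, L[2]='n', prepend. Next row=LF[2]=9
  step 12: row=9, L[9]='i', prepend. Next row=LF[9]=6
  step 13: row=6, L[6]='p', prepend. Next row=LF[6]=10
Reversed output: pineapmuffin$

Answer: pineapmuffin$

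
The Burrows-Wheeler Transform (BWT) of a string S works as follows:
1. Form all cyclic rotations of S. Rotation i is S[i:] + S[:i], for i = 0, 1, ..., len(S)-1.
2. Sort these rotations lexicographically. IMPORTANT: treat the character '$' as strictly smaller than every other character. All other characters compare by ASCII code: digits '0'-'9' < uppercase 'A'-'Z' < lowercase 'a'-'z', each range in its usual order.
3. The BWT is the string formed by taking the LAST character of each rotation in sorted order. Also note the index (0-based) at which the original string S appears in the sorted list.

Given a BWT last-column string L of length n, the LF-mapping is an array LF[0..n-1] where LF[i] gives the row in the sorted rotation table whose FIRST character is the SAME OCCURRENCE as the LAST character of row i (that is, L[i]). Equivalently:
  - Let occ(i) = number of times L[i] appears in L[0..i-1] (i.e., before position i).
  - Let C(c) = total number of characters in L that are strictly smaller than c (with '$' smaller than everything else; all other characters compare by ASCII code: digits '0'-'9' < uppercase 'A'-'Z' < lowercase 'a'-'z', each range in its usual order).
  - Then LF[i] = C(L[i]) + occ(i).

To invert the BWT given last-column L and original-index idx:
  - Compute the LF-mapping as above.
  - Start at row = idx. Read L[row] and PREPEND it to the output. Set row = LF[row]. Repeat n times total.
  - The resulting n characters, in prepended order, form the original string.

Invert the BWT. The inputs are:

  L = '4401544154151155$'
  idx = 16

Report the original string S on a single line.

LF mapping: 7 8 1 2 12 9 10 3 13 11 4 14 5 6 15 16 0
Walk LF starting at row 16, prepending L[row]:
  step 1: row=16, L[16]='$', prepend. Next row=LF[16]=0
  step 2: row=0, L[0]='4', prepend. Next row=LF[0]=7
  step 3: row=7, L[7]='1', prepend. Next row=LF[7]=3
  step 4: row=3, L[3]='1', prepend. Next row=LF[3]=2
  step 5: row=2, L[2]='0', prepend. Next row=LF[2]=1
  step 6: row=1, L[1]='4', prepend. Next row=LF[1]=8
  step 7: row=8, L[8]='5', prepend. Next row=LF[8]=13
  step 8: row=13, L[13]='1', prepend. Next row=LF[13]=6
  step 9: row=6, L[6]='4', prepend. Next row=LF[6]=10
  step 10: row=10, L[10]='1', prepend. Next row=LF[10]=4
  step 11: row=4, L[4]='5', prepend. Next row=LF[4]=12
  step 12: row=12, L[12]='1', prepend. Next row=LF[12]=5
  step 13: row=5, L[5]='4', prepend. Next row=LF[5]=9
  step 14: row=9, L[9]='4', prepend. Next row=LF[9]=11
  step 15: row=11, L[11]='5', prepend. Next row=LF[11]=14
  step 16: row=14, L[14]='5', prepend. Next row=LF[14]=15
  step 17: row=15, L[15]='5', prepend. Next row=LF[15]=16
Reversed output: 5554415141540114$

Answer: 5554415141540114$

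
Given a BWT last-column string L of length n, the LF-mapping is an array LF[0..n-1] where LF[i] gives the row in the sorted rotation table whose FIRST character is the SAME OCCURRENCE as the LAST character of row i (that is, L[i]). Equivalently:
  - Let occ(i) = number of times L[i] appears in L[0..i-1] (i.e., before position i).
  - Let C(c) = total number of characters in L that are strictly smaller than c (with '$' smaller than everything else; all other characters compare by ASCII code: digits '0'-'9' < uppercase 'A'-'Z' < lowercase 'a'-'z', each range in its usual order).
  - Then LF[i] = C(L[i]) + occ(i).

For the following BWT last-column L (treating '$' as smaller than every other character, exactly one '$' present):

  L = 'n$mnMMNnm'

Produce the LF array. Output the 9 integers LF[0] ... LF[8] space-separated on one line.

Answer: 6 0 4 7 1 2 3 8 5

Derivation:
Char counts: '$':1, 'M':2, 'N':1, 'm':2, 'n':3
C (first-col start): C('$')=0, C('M')=1, C('N')=3, C('m')=4, C('n')=6
L[0]='n': occ=0, LF[0]=C('n')+0=6+0=6
L[1]='$': occ=0, LF[1]=C('$')+0=0+0=0
L[2]='m': occ=0, LF[2]=C('m')+0=4+0=4
L[3]='n': occ=1, LF[3]=C('n')+1=6+1=7
L[4]='M': occ=0, LF[4]=C('M')+0=1+0=1
L[5]='M': occ=1, LF[5]=C('M')+1=1+1=2
L[6]='N': occ=0, LF[6]=C('N')+0=3+0=3
L[7]='n': occ=2, LF[7]=C('n')+2=6+2=8
L[8]='m': occ=1, LF[8]=C('m')+1=4+1=5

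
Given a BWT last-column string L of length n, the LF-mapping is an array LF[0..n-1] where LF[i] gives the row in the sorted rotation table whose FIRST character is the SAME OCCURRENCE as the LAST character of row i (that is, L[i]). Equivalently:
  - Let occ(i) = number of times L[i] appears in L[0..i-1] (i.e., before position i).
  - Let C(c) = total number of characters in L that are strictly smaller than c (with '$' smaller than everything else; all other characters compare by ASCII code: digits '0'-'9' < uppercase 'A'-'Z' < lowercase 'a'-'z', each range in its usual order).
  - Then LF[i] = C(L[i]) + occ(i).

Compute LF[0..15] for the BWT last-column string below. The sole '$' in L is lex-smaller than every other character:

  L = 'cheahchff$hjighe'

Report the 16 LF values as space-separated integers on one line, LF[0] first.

Answer: 2 9 4 1 10 3 11 6 7 0 12 15 14 8 13 5

Derivation:
Char counts: '$':1, 'a':1, 'c':2, 'e':2, 'f':2, 'g':1, 'h':5, 'i':1, 'j':1
C (first-col start): C('$')=0, C('a')=1, C('c')=2, C('e')=4, C('f')=6, C('g')=8, C('h')=9, C('i')=14, C('j')=15
L[0]='c': occ=0, LF[0]=C('c')+0=2+0=2
L[1]='h': occ=0, LF[1]=C('h')+0=9+0=9
L[2]='e': occ=0, LF[2]=C('e')+0=4+0=4
L[3]='a': occ=0, LF[3]=C('a')+0=1+0=1
L[4]='h': occ=1, LF[4]=C('h')+1=9+1=10
L[5]='c': occ=1, LF[5]=C('c')+1=2+1=3
L[6]='h': occ=2, LF[6]=C('h')+2=9+2=11
L[7]='f': occ=0, LF[7]=C('f')+0=6+0=6
L[8]='f': occ=1, LF[8]=C('f')+1=6+1=7
L[9]='$': occ=0, LF[9]=C('$')+0=0+0=0
L[10]='h': occ=3, LF[10]=C('h')+3=9+3=12
L[11]='j': occ=0, LF[11]=C('j')+0=15+0=15
L[12]='i': occ=0, LF[12]=C('i')+0=14+0=14
L[13]='g': occ=0, LF[13]=C('g')+0=8+0=8
L[14]='h': occ=4, LF[14]=C('h')+4=9+4=13
L[15]='e': occ=1, LF[15]=C('e')+1=4+1=5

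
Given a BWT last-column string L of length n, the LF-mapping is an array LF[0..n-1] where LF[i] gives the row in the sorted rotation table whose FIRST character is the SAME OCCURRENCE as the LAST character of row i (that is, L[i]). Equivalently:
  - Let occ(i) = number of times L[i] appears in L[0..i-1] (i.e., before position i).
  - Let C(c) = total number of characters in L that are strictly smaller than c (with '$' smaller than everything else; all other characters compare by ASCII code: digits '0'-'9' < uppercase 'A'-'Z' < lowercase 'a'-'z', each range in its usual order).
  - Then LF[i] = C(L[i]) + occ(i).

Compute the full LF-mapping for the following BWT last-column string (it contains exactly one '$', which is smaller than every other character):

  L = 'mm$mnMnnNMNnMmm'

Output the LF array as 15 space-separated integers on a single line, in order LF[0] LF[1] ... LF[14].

Char counts: '$':1, 'M':3, 'N':2, 'm':5, 'n':4
C (first-col start): C('$')=0, C('M')=1, C('N')=4, C('m')=6, C('n')=11
L[0]='m': occ=0, LF[0]=C('m')+0=6+0=6
L[1]='m': occ=1, LF[1]=C('m')+1=6+1=7
L[2]='$': occ=0, LF[2]=C('$')+0=0+0=0
L[3]='m': occ=2, LF[3]=C('m')+2=6+2=8
L[4]='n': occ=0, LF[4]=C('n')+0=11+0=11
L[5]='M': occ=0, LF[5]=C('M')+0=1+0=1
L[6]='n': occ=1, LF[6]=C('n')+1=11+1=12
L[7]='n': occ=2, LF[7]=C('n')+2=11+2=13
L[8]='N': occ=0, LF[8]=C('N')+0=4+0=4
L[9]='M': occ=1, LF[9]=C('M')+1=1+1=2
L[10]='N': occ=1, LF[10]=C('N')+1=4+1=5
L[11]='n': occ=3, LF[11]=C('n')+3=11+3=14
L[12]='M': occ=2, LF[12]=C('M')+2=1+2=3
L[13]='m': occ=3, LF[13]=C('m')+3=6+3=9
L[14]='m': occ=4, LF[14]=C('m')+4=6+4=10

Answer: 6 7 0 8 11 1 12 13 4 2 5 14 3 9 10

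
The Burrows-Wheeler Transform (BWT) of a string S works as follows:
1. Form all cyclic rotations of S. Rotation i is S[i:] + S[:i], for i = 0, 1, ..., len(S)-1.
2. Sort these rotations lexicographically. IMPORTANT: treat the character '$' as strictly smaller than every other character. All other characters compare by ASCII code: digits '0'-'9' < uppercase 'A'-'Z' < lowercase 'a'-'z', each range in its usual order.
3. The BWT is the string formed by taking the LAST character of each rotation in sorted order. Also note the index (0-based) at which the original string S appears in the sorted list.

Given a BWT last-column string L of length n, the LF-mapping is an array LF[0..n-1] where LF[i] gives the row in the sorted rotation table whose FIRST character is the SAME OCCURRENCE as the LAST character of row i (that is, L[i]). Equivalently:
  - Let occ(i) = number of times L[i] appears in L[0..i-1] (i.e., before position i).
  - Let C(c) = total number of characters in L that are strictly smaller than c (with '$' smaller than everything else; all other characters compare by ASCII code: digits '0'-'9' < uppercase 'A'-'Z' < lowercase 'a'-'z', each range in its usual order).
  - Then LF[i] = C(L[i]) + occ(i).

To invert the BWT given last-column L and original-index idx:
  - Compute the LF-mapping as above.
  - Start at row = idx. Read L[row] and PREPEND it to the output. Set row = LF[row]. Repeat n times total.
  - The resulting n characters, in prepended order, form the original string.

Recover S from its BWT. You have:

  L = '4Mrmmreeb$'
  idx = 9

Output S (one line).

Answer: remembrM4$

Derivation:
LF mapping: 1 2 8 6 7 9 4 5 3 0
Walk LF starting at row 9, prepending L[row]:
  step 1: row=9, L[9]='$', prepend. Next row=LF[9]=0
  step 2: row=0, L[0]='4', prepend. Next row=LF[0]=1
  step 3: row=1, L[1]='M', prepend. Next row=LF[1]=2
  step 4: row=2, L[2]='r', prepend. Next row=LF[2]=8
  step 5: row=8, L[8]='b', prepend. Next row=LF[8]=3
  step 6: row=3, L[3]='m', prepend. Next row=LF[3]=6
  step 7: row=6, L[6]='e', prepend. Next row=LF[6]=4
  step 8: row=4, L[4]='m', prepend. Next row=LF[4]=7
  step 9: row=7, L[7]='e', prepend. Next row=LF[7]=5
  step 10: row=5, L[5]='r', prepend. Next row=LF[5]=9
Reversed output: remembrM4$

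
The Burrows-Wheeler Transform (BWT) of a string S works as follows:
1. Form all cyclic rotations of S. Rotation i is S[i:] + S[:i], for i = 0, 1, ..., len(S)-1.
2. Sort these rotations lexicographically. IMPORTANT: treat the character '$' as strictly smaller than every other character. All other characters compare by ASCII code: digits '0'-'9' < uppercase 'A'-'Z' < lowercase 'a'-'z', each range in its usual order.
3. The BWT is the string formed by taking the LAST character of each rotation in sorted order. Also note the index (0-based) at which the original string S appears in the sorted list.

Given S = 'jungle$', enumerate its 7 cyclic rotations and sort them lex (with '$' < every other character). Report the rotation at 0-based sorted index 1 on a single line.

Answer: e$jungl

Derivation:
All 7 rotations (rotation i = S[i:]+S[:i]):
  rot[0] = jungle$
  rot[1] = ungle$j
  rot[2] = ngle$ju
  rot[3] = gle$jun
  rot[4] = le$jung
  rot[5] = e$jungl
  rot[6] = $jungle
Sorted (with $ < everything):
  sorted[0] = $jungle
  sorted[1] = e$jungl
  sorted[2] = gle$jun
  sorted[3] = jungle$
  sorted[4] = le$jung
  sorted[5] = ngle$ju
  sorted[6] = ungle$j
sorted[1] = e$jungl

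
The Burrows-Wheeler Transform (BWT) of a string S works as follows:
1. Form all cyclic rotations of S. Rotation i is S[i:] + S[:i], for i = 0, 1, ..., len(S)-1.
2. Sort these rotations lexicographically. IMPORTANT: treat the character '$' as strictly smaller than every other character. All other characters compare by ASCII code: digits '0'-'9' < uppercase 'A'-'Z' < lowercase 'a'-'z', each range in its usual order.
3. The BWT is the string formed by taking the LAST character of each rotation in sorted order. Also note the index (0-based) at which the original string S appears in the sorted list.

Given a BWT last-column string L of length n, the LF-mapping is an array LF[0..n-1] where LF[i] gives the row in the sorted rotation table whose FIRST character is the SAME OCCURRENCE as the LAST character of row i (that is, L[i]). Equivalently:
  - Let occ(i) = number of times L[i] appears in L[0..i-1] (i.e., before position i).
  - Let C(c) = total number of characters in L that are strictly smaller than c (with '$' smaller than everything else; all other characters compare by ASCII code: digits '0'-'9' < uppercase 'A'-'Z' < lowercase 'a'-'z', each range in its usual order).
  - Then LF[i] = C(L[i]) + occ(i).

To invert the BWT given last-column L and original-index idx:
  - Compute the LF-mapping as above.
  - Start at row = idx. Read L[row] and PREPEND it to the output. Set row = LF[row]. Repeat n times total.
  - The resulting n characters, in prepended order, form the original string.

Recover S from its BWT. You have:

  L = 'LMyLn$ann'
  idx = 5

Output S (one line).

LF mapping: 1 3 8 2 5 0 4 6 7
Walk LF starting at row 5, prepending L[row]:
  step 1: row=5, L[5]='$', prepend. Next row=LF[5]=0
  step 2: row=0, L[0]='L', prepend. Next row=LF[0]=1
  step 3: row=1, L[1]='M', prepend. Next row=LF[1]=3
  step 4: row=3, L[3]='L', prepend. Next row=LF[3]=2
  step 5: row=2, L[2]='y', prepend. Next row=LF[2]=8
  step 6: row=8, L[8]='n', prepend. Next row=LF[8]=7
  step 7: row=7, L[7]='n', prepend. Next row=LF[7]=6
  step 8: row=6, L[6]='a', prepend. Next row=LF[6]=4
  step 9: row=4, L[4]='n', prepend. Next row=LF[4]=5
Reversed output: nannyLML$

Answer: nannyLML$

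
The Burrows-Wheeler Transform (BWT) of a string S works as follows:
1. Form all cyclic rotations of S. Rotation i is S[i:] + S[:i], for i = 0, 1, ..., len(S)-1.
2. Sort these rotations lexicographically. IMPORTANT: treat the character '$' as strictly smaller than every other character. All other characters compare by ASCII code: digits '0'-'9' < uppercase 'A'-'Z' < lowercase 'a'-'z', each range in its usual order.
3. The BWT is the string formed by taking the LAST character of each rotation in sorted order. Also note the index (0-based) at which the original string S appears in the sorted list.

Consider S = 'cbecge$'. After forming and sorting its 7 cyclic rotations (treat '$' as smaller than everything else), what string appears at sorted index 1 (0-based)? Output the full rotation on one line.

All 7 rotations (rotation i = S[i:]+S[:i]):
  rot[0] = cbecge$
  rot[1] = becge$c
  rot[2] = ecge$cb
  rot[3] = cge$cbe
  rot[4] = ge$cbec
  rot[5] = e$cbecg
  rot[6] = $cbecge
Sorted (with $ < everything):
  sorted[0] = $cbecge
  sorted[1] = becge$c
  sorted[2] = cbecge$
  sorted[3] = cge$cbe
  sorted[4] = e$cbecg
  sorted[5] = ecge$cb
  sorted[6] = ge$cbec
sorted[1] = becge$c

Answer: becge$c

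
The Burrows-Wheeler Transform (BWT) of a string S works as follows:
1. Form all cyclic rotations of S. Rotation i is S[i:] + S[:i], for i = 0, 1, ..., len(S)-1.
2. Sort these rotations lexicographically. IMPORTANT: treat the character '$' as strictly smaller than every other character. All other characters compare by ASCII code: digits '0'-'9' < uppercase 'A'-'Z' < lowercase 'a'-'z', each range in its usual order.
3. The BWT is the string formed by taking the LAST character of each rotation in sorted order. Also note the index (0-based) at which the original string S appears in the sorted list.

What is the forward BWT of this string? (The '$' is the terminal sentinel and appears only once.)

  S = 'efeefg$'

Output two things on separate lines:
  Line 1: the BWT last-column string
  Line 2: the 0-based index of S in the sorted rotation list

All 7 rotations (rotation i = S[i:]+S[:i]):
  rot[0] = efeefg$
  rot[1] = feefg$e
  rot[2] = eefg$ef
  rot[3] = efg$efe
  rot[4] = fg$efee
  rot[5] = g$efeef
  rot[6] = $efeefg
Sorted (with $ < everything):
  sorted[0] = $efeefg  (last char: 'g')
  sorted[1] = eefg$ef  (last char: 'f')
  sorted[2] = efeefg$  (last char: '$')
  sorted[3] = efg$efe  (last char: 'e')
  sorted[4] = feefg$e  (last char: 'e')
  sorted[5] = fg$efee  (last char: 'e')
  sorted[6] = g$efeef  (last char: 'f')
Last column: gf$eeef
Original string S is at sorted index 2

Answer: gf$eeef
2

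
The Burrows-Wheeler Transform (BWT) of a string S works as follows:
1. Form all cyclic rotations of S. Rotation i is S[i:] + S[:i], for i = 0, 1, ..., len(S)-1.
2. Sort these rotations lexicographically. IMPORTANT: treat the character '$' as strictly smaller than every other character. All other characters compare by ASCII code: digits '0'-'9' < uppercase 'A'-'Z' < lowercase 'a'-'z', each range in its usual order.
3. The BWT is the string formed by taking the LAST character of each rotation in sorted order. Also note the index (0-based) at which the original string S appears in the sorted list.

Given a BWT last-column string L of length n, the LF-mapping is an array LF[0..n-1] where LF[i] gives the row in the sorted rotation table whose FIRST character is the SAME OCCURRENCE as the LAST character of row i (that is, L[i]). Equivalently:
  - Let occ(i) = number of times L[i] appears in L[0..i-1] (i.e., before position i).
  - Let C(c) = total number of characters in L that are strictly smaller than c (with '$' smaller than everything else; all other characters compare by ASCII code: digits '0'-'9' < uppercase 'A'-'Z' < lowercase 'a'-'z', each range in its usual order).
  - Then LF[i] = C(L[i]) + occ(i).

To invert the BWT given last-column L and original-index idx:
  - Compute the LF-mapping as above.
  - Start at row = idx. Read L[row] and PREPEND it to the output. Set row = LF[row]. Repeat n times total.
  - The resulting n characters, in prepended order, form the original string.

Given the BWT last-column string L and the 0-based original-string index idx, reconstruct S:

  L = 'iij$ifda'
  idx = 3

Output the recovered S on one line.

LF mapping: 4 5 7 0 6 3 2 1
Walk LF starting at row 3, prepending L[row]:
  step 1: row=3, L[3]='$', prepend. Next row=LF[3]=0
  step 2: row=0, L[0]='i', prepend. Next row=LF[0]=4
  step 3: row=4, L[4]='i', prepend. Next row=LF[4]=6
  step 4: row=6, L[6]='d', prepend. Next row=LF[6]=2
  step 5: row=2, L[2]='j', prepend. Next row=LF[2]=7
  step 6: row=7, L[7]='a', prepend. Next row=LF[7]=1
  step 7: row=1, L[1]='i', prepend. Next row=LF[1]=5
  step 8: row=5, L[5]='f', prepend. Next row=LF[5]=3
Reversed output: fiajdii$

Answer: fiajdii$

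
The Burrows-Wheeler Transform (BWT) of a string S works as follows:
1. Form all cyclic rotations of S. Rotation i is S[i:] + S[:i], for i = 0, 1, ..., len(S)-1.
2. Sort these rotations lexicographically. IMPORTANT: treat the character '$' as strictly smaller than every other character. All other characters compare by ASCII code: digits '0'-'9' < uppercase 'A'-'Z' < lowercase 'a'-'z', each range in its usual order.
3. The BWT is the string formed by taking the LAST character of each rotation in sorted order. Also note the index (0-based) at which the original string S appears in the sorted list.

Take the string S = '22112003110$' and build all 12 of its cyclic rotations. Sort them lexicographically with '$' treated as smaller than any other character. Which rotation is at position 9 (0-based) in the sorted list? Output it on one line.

All 12 rotations (rotation i = S[i:]+S[:i]):
  rot[0] = 22112003110$
  rot[1] = 2112003110$2
  rot[2] = 112003110$22
  rot[3] = 12003110$221
  rot[4] = 2003110$2211
  rot[5] = 003110$22112
  rot[6] = 03110$221120
  rot[7] = 3110$2211200
  rot[8] = 110$22112003
  rot[9] = 10$221120031
  rot[10] = 0$2211200311
  rot[11] = $22112003110
Sorted (with $ < everything):
  sorted[0] = $22112003110
  sorted[1] = 0$2211200311
  sorted[2] = 003110$22112
  sorted[3] = 03110$221120
  sorted[4] = 10$221120031
  sorted[5] = 110$22112003
  sorted[6] = 112003110$22
  sorted[7] = 12003110$221
  sorted[8] = 2003110$2211
  sorted[9] = 2112003110$2
  sorted[10] = 22112003110$
  sorted[11] = 3110$2211200
sorted[9] = 2112003110$2

Answer: 2112003110$2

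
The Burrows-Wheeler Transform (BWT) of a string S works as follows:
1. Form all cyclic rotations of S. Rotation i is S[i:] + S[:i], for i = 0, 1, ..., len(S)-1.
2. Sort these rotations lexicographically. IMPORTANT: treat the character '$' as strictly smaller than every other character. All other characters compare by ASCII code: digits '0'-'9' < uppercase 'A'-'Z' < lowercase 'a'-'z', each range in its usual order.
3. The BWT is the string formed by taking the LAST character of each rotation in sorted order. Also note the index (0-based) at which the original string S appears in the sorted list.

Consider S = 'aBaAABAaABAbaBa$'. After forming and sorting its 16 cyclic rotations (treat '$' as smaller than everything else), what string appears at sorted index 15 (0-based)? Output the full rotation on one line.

All 16 rotations (rotation i = S[i:]+S[:i]):
  rot[0] = aBaAABAaABAbaBa$
  rot[1] = BaAABAaABAbaBa$a
  rot[2] = aAABAaABAbaBa$aB
  rot[3] = AABAaABAbaBa$aBa
  rot[4] = ABAaABAbaBa$aBaA
  rot[5] = BAaABAbaBa$aBaAA
  rot[6] = AaABAbaBa$aBaAAB
  rot[7] = aABAbaBa$aBaAABA
  rot[8] = ABAbaBa$aBaAABAa
  rot[9] = BAbaBa$aBaAABAaA
  rot[10] = AbaBa$aBaAABAaAB
  rot[11] = baBa$aBaAABAaABA
  rot[12] = aBa$aBaAABAaABAb
  rot[13] = Ba$aBaAABAaABAba
  rot[14] = a$aBaAABAaABAbaB
  rot[15] = $aBaAABAaABAbaBa
Sorted (with $ < everything):
  sorted[0] = $aBaAABAaABAbaBa
  sorted[1] = AABAaABAbaBa$aBa
  sorted[2] = ABAaABAbaBa$aBaA
  sorted[3] = ABAbaBa$aBaAABAa
  sorted[4] = AaABAbaBa$aBaAAB
  sorted[5] = AbaBa$aBaAABAaAB
  sorted[6] = BAaABAbaBa$aBaAA
  sorted[7] = BAbaBa$aBaAABAaA
  sorted[8] = Ba$aBaAABAaABAba
  sorted[9] = BaAABAaABAbaBa$a
  sorted[10] = a$aBaAABAaABAbaB
  sorted[11] = aAABAaABAbaBa$aB
  sorted[12] = aABAbaBa$aBaAABA
  sorted[13] = aBa$aBaAABAaABAb
  sorted[14] = aBaAABAaABAbaBa$
  sorted[15] = baBa$aBaAABAaABA
sorted[15] = baBa$aBaAABAaABA

Answer: baBa$aBaAABAaABA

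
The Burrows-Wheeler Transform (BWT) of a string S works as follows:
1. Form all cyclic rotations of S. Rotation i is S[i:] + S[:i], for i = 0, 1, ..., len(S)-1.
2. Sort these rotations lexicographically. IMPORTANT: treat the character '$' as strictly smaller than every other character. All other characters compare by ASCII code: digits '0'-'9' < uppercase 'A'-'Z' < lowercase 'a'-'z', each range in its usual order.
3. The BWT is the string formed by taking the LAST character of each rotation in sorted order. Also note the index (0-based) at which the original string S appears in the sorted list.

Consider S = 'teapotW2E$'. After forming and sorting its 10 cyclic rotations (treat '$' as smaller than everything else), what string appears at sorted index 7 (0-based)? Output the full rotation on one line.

Answer: potW2E$tea

Derivation:
All 10 rotations (rotation i = S[i:]+S[:i]):
  rot[0] = teapotW2E$
  rot[1] = eapotW2E$t
  rot[2] = apotW2E$te
  rot[3] = potW2E$tea
  rot[4] = otW2E$teap
  rot[5] = tW2E$teapo
  rot[6] = W2E$teapot
  rot[7] = 2E$teapotW
  rot[8] = E$teapotW2
  rot[9] = $teapotW2E
Sorted (with $ < everything):
  sorted[0] = $teapotW2E
  sorted[1] = 2E$teapotW
  sorted[2] = E$teapotW2
  sorted[3] = W2E$teapot
  sorted[4] = apotW2E$te
  sorted[5] = eapotW2E$t
  sorted[6] = otW2E$teap
  sorted[7] = potW2E$tea
  sorted[8] = tW2E$teapo
  sorted[9] = teapotW2E$
sorted[7] = potW2E$tea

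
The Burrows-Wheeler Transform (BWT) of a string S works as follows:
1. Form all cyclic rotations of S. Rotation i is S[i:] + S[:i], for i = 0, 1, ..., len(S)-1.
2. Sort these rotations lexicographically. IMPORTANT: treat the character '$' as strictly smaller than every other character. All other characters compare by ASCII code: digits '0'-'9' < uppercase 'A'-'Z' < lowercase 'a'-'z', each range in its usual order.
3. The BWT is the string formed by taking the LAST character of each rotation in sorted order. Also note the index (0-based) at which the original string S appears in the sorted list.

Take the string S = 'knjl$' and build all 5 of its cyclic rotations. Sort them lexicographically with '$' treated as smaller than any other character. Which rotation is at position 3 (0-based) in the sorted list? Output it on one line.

Answer: l$knj

Derivation:
All 5 rotations (rotation i = S[i:]+S[:i]):
  rot[0] = knjl$
  rot[1] = njl$k
  rot[2] = jl$kn
  rot[3] = l$knj
  rot[4] = $knjl
Sorted (with $ < everything):
  sorted[0] = $knjl
  sorted[1] = jl$kn
  sorted[2] = knjl$
  sorted[3] = l$knj
  sorted[4] = njl$k
sorted[3] = l$knj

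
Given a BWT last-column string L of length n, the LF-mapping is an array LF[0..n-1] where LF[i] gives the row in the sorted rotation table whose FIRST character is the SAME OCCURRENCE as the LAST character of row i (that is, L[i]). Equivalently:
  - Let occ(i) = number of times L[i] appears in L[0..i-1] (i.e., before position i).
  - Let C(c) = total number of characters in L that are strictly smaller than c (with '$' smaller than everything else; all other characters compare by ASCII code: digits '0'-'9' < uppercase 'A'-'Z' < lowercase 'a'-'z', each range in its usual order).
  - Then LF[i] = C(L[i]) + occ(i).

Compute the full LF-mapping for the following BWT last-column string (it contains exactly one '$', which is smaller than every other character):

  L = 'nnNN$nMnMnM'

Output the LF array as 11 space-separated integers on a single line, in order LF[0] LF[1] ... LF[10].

Answer: 6 7 4 5 0 8 1 9 2 10 3

Derivation:
Char counts: '$':1, 'M':3, 'N':2, 'n':5
C (first-col start): C('$')=0, C('M')=1, C('N')=4, C('n')=6
L[0]='n': occ=0, LF[0]=C('n')+0=6+0=6
L[1]='n': occ=1, LF[1]=C('n')+1=6+1=7
L[2]='N': occ=0, LF[2]=C('N')+0=4+0=4
L[3]='N': occ=1, LF[3]=C('N')+1=4+1=5
L[4]='$': occ=0, LF[4]=C('$')+0=0+0=0
L[5]='n': occ=2, LF[5]=C('n')+2=6+2=8
L[6]='M': occ=0, LF[6]=C('M')+0=1+0=1
L[7]='n': occ=3, LF[7]=C('n')+3=6+3=9
L[8]='M': occ=1, LF[8]=C('M')+1=1+1=2
L[9]='n': occ=4, LF[9]=C('n')+4=6+4=10
L[10]='M': occ=2, LF[10]=C('M')+2=1+2=3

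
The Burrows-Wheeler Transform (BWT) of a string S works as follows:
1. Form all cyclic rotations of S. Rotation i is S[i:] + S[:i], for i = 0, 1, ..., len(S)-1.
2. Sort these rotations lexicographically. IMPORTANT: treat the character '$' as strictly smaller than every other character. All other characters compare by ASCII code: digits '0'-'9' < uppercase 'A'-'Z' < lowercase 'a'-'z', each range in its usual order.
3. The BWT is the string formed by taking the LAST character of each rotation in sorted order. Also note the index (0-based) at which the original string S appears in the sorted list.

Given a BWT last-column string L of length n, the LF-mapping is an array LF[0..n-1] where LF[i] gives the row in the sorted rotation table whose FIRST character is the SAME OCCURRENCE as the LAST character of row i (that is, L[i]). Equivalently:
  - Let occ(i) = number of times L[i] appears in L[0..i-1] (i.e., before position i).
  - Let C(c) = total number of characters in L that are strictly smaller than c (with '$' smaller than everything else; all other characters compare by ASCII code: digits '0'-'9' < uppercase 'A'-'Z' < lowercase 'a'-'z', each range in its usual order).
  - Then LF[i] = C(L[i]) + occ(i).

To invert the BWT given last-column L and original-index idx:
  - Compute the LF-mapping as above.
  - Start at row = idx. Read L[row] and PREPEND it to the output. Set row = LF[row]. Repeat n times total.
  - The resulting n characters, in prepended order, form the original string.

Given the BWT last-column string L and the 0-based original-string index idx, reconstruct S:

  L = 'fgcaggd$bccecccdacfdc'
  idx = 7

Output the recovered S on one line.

LF mapping: 16 18 4 1 19 20 12 0 3 5 6 15 7 8 9 13 2 10 17 14 11
Walk LF starting at row 7, prepending L[row]:
  step 1: row=7, L[7]='$', prepend. Next row=LF[7]=0
  step 2: row=0, L[0]='f', prepend. Next row=LF[0]=16
  step 3: row=16, L[16]='a', prepend. Next row=LF[16]=2
  step 4: row=2, L[2]='c', prepend. Next row=LF[2]=4
  step 5: row=4, L[4]='g', prepend. Next row=LF[4]=19
  step 6: row=19, L[19]='d', prepend. Next row=LF[19]=14
  step 7: row=14, L[14]='c', prepend. Next row=LF[14]=9
  step 8: row=9, L[9]='c', prepend. Next row=LF[9]=5
  step 9: row=5, L[5]='g', prepend. Next row=LF[5]=20
  step 10: row=20, L[20]='c', prepend. Next row=LF[20]=11
  step 11: row=11, L[11]='e', prepend. Next row=LF[11]=15
  step 12: row=15, L[15]='d', prepend. Next row=LF[15]=13
  step 13: row=13, L[13]='c', prepend. Next row=LF[13]=8
  step 14: row=8, L[8]='b', prepend. Next row=LF[8]=3
  step 15: row=3, L[3]='a', prepend. Next row=LF[3]=1
  step 16: row=1, L[1]='g', prepend. Next row=LF[1]=18
  step 17: row=18, L[18]='f', prepend. Next row=LF[18]=17
  step 18: row=17, L[17]='c', prepend. Next row=LF[17]=10
  step 19: row=10, L[10]='c', prepend. Next row=LF[10]=6
  step 20: row=6, L[6]='d', prepend. Next row=LF[6]=12
  step 21: row=12, L[12]='c', prepend. Next row=LF[12]=7
Reversed output: cdccfgabcdecgccdgcaf$

Answer: cdccfgabcdecgccdgcaf$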